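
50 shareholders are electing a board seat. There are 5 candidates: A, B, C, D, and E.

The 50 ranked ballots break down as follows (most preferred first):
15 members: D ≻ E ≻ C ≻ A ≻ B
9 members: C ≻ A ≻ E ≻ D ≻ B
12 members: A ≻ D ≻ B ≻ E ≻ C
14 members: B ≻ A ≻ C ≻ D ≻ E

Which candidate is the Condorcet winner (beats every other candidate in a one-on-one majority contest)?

A vs B: 36–14
A vs C: 26–24
A vs D: 35–15
A vs E: 35–15
A beats every other candidate.

A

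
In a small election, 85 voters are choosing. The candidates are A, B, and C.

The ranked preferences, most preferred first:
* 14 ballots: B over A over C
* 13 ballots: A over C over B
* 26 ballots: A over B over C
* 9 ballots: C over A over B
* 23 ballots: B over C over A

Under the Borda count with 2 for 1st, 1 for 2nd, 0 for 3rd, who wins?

A

A: 14×1 + 13×2 + 26×2 + 9×1 + 23×0 = 101
B: 14×2 + 13×0 + 26×1 + 9×0 + 23×2 = 100
C: 14×0 + 13×1 + 26×0 + 9×2 + 23×1 = 54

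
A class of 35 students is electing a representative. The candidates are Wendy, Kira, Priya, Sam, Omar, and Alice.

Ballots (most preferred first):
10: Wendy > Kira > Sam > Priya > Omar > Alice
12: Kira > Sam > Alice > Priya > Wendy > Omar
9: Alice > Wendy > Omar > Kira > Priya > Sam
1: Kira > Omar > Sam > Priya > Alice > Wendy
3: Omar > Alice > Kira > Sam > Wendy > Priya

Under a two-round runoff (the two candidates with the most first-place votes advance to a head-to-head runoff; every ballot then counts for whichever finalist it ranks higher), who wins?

Round 1 first-place votes: Wendy 10, Kira 13, Priya 0, Sam 0, Omar 3, Alice 9. Kira and Wendy advance.
Runoff: Kira is ranked above Wendy on 16 ballots, Wendy above Kira on 19.

Wendy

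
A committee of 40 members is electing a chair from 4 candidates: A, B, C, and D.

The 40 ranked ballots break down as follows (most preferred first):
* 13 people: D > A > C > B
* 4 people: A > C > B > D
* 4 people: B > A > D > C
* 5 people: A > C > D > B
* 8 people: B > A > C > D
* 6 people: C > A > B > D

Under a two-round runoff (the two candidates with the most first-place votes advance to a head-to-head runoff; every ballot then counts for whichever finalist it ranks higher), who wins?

Round 1 first-place votes: A 9, B 12, C 6, D 13. D and B advance.
Runoff: D is ranked above B on 18 ballots, B above D on 22.

B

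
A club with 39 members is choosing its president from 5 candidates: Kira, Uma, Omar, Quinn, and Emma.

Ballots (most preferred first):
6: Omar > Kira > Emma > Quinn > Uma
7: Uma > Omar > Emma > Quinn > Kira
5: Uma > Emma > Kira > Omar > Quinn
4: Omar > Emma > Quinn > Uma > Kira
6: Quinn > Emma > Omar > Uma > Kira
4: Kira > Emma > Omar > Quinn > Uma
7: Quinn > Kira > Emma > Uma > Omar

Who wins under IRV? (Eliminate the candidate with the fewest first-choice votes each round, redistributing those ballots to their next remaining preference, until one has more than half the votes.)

Round 1: Kira 4, Uma 12, Omar 10, Quinn 13, Emma 0. Emma eliminated.
Round 2: Kira 4, Uma 12, Omar 10, Quinn 13. Kira eliminated.
Round 3: Uma 12, Omar 14, Quinn 13. Uma eliminated.
Round 4: Omar 26, Quinn 13. Omar has a majority (≥20).

Omar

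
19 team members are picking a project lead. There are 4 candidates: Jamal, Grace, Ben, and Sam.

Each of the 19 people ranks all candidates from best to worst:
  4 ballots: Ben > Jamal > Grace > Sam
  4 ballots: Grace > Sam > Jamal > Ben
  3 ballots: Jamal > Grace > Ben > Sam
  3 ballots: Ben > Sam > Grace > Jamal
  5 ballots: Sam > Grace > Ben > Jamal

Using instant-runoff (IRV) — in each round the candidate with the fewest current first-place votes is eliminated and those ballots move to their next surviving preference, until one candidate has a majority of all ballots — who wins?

Round 1: Jamal 3, Grace 4, Ben 7, Sam 5. Jamal eliminated.
Round 2: Grace 7, Ben 7, Sam 5. Sam eliminated.
Round 3: Grace 12, Ben 7. Grace has a majority (≥10).

Grace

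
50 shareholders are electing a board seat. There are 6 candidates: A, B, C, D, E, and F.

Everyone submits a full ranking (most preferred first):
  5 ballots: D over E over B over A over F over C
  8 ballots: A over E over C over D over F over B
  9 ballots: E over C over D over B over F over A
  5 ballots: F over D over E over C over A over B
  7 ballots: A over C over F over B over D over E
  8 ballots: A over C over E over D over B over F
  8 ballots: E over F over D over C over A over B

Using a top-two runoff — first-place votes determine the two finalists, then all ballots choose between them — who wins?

Round 1 first-place votes: A 23, B 0, C 0, D 5, E 17, F 5. A and E advance.
Runoff: A is ranked above E on 23 ballots, E above A on 27.

E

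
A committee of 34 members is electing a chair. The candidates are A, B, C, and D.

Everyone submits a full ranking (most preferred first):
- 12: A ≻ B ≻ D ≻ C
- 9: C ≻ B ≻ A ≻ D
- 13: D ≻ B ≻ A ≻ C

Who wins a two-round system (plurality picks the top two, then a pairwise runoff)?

Round 1 first-place votes: A 12, B 0, C 9, D 13. D and A advance.
Runoff: D is ranked above A on 13 ballots, A above D on 21.

A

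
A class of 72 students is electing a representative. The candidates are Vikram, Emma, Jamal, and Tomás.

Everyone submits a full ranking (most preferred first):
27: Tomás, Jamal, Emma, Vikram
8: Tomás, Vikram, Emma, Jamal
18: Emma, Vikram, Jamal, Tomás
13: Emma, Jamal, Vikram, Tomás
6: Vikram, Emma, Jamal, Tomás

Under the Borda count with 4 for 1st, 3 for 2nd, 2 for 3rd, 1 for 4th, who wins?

Vikram: 27×1 + 8×3 + 18×3 + 13×2 + 6×4 = 155
Emma: 27×2 + 8×2 + 18×4 + 13×4 + 6×3 = 212
Jamal: 27×3 + 8×1 + 18×2 + 13×3 + 6×2 = 176
Tomás: 27×4 + 8×4 + 18×1 + 13×1 + 6×1 = 177

Emma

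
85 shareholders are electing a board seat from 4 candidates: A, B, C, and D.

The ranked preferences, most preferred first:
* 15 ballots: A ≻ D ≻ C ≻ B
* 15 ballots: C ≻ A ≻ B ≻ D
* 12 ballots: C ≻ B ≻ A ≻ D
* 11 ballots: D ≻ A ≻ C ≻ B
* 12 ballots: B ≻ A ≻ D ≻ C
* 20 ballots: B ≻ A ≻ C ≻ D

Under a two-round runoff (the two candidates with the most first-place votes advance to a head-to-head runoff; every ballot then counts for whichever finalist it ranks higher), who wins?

Round 1 first-place votes: A 15, B 32, C 27, D 11. B and C advance.
Runoff: B is ranked above C on 32 ballots, C above B on 53.

C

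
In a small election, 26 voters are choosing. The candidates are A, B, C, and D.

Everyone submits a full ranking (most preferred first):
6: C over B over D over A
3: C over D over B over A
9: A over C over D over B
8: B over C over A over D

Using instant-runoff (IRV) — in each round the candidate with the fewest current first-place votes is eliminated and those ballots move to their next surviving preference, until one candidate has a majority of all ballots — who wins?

C

Round 1: A 9, B 8, C 9, D 0. D eliminated.
Round 2: A 9, B 8, C 9. B eliminated.
Round 3: A 9, C 17. C has a majority (≥14).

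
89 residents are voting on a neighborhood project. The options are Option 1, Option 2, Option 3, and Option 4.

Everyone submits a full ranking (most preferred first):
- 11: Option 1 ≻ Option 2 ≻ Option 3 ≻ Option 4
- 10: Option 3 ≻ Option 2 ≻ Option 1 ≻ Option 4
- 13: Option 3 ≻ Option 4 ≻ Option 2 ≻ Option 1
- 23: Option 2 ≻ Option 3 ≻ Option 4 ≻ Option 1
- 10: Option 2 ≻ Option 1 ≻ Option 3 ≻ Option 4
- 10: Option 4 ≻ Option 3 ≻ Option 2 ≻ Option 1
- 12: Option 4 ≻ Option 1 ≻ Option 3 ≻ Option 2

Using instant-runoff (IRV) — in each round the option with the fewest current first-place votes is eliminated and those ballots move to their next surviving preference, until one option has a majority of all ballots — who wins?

Round 1: Option 1 11, Option 2 33, Option 3 23, Option 4 22. Option 1 eliminated.
Round 2: Option 2 44, Option 3 23, Option 4 22. Option 4 eliminated.
Round 3: Option 2 44, Option 3 45. Option 3 has a majority (≥45).

Option 3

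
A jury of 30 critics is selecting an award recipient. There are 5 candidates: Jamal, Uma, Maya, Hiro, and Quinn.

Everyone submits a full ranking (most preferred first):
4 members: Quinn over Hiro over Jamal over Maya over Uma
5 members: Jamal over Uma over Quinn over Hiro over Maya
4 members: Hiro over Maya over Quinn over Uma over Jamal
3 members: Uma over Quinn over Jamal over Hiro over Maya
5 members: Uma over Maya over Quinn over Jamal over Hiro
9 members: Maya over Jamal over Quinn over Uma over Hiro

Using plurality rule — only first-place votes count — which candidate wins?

Maya

First-place votes: Jamal 5, Uma 8, Maya 9, Hiro 4, Quinn 4.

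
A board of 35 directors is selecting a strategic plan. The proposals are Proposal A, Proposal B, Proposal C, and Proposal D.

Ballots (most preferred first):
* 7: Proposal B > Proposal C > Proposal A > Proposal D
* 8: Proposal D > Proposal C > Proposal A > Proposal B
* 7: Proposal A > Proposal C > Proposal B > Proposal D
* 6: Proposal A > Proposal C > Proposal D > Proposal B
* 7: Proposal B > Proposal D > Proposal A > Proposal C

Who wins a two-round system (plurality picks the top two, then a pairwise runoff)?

Proposal A

Round 1 first-place votes: Proposal A 13, Proposal B 14, Proposal C 0, Proposal D 8. Proposal B and Proposal A advance.
Runoff: Proposal B is ranked above Proposal A on 14 ballots, Proposal A above Proposal B on 21.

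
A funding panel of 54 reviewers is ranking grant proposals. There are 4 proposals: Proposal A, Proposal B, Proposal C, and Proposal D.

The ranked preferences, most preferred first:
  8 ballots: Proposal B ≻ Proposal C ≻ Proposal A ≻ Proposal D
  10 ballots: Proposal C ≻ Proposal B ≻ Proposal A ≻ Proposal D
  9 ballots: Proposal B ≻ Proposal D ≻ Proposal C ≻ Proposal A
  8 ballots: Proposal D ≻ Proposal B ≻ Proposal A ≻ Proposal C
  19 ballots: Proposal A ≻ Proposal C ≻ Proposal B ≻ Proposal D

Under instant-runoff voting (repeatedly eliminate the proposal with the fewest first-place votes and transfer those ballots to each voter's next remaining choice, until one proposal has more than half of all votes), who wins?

Proposal B

Round 1: Proposal A 19, Proposal B 17, Proposal C 10, Proposal D 8. Proposal D eliminated.
Round 2: Proposal A 19, Proposal B 25, Proposal C 10. Proposal C eliminated.
Round 3: Proposal A 19, Proposal B 35. Proposal B has a majority (≥28).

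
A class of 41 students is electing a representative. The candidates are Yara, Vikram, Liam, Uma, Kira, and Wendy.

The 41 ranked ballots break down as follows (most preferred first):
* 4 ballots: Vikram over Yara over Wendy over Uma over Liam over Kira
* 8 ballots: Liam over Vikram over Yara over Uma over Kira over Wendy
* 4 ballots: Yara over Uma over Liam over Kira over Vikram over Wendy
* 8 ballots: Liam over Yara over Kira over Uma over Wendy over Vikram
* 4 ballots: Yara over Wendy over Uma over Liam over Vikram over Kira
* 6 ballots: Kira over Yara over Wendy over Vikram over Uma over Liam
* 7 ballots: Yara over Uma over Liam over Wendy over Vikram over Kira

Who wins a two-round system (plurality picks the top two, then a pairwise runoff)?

Yara

Round 1 first-place votes: Yara 15, Vikram 4, Liam 16, Uma 0, Kira 6, Wendy 0. Liam and Yara advance.
Runoff: Liam is ranked above Yara on 16 ballots, Yara above Liam on 25.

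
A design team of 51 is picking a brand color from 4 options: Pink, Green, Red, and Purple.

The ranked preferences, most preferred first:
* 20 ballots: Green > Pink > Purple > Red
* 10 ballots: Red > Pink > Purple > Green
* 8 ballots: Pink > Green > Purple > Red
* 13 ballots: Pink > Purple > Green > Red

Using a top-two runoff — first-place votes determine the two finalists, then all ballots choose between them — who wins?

Round 1 first-place votes: Pink 21, Green 20, Red 10, Purple 0. Pink and Green advance.
Runoff: Pink is ranked above Green on 31 ballots, Green above Pink on 20.

Pink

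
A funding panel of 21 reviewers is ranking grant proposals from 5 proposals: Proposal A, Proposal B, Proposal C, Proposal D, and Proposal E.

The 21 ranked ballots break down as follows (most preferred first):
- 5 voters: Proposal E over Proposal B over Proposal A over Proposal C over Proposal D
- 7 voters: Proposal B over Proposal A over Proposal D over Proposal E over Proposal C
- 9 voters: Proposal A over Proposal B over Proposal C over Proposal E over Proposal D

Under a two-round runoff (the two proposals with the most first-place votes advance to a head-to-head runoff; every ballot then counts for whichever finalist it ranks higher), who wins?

Round 1 first-place votes: Proposal A 9, Proposal B 7, Proposal C 0, Proposal D 0, Proposal E 5. Proposal A and Proposal B advance.
Runoff: Proposal A is ranked above Proposal B on 9 ballots, Proposal B above Proposal A on 12.

Proposal B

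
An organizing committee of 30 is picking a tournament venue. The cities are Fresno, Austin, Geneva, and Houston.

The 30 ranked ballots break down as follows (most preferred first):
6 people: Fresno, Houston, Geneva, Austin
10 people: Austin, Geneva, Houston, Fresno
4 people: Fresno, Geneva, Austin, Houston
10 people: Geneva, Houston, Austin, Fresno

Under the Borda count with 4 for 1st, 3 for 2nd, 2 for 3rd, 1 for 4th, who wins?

Geneva

Fresno: 6×4 + 10×1 + 4×4 + 10×1 = 60
Austin: 6×1 + 10×4 + 4×2 + 10×2 = 74
Geneva: 6×2 + 10×3 + 4×3 + 10×4 = 94
Houston: 6×3 + 10×2 + 4×1 + 10×3 = 72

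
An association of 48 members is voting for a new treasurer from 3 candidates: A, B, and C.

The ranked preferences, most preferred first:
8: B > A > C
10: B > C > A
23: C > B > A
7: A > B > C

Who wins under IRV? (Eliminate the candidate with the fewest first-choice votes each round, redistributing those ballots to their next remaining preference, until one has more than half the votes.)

B

Round 1: A 7, B 18, C 23. A eliminated.
Round 2: B 25, C 23. B has a majority (≥25).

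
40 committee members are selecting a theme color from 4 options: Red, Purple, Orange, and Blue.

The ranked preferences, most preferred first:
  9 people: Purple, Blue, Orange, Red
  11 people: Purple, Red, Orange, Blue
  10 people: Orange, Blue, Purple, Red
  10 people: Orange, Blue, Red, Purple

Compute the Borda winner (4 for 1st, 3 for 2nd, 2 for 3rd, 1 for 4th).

Orange

Red: 9×1 + 11×3 + 10×1 + 10×2 = 72
Purple: 9×4 + 11×4 + 10×2 + 10×1 = 110
Orange: 9×2 + 11×2 + 10×4 + 10×4 = 120
Blue: 9×3 + 11×1 + 10×3 + 10×3 = 98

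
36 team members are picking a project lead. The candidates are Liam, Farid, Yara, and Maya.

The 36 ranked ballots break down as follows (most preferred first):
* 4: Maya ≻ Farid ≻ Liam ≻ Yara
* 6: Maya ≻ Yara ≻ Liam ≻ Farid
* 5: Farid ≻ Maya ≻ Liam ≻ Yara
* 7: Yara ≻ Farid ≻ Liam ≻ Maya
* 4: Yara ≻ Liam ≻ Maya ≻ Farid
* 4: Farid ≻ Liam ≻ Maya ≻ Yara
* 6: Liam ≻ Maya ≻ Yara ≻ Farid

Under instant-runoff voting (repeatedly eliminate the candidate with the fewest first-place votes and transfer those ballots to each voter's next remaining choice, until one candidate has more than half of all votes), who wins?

Round 1: Liam 6, Farid 9, Yara 11, Maya 10. Liam eliminated.
Round 2: Farid 9, Yara 11, Maya 16. Farid eliminated.
Round 3: Yara 11, Maya 25. Maya has a majority (≥19).

Maya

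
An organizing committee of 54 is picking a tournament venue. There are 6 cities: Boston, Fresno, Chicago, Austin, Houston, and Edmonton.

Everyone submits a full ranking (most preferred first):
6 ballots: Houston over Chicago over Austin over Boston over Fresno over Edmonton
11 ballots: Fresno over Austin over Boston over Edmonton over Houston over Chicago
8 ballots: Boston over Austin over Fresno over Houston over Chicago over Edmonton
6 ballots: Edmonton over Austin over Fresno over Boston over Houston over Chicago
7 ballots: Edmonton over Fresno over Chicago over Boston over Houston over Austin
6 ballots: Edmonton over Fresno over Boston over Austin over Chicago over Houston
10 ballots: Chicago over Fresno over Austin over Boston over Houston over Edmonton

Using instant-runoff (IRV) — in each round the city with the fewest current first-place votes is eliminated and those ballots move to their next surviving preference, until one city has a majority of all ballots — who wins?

Round 1: Boston 8, Fresno 11, Chicago 10, Austin 0, Houston 6, Edmonton 19. Austin eliminated.
Round 2: Boston 8, Fresno 11, Chicago 10, Houston 6, Edmonton 19. Houston eliminated.
Round 3: Boston 8, Fresno 11, Chicago 16, Edmonton 19. Boston eliminated.
Round 4: Fresno 19, Chicago 16, Edmonton 19. Chicago eliminated.
Round 5: Fresno 35, Edmonton 19. Fresno has a majority (≥28).

Fresno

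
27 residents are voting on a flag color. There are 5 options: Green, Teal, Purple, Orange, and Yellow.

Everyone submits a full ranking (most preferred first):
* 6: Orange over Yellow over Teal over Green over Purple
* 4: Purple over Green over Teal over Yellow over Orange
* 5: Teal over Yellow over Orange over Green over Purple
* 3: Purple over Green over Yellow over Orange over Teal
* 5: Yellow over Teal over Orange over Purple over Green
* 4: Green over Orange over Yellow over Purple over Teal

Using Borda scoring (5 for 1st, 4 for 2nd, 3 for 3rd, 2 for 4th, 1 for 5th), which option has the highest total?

Yellow

Green: 6×2 + 4×4 + 5×2 + 3×4 + 5×1 + 4×5 = 75
Teal: 6×3 + 4×3 + 5×5 + 3×1 + 5×4 + 4×1 = 82
Purple: 6×1 + 4×5 + 5×1 + 3×5 + 5×2 + 4×2 = 64
Orange: 6×5 + 4×1 + 5×3 + 3×2 + 5×3 + 4×4 = 86
Yellow: 6×4 + 4×2 + 5×4 + 3×3 + 5×5 + 4×3 = 98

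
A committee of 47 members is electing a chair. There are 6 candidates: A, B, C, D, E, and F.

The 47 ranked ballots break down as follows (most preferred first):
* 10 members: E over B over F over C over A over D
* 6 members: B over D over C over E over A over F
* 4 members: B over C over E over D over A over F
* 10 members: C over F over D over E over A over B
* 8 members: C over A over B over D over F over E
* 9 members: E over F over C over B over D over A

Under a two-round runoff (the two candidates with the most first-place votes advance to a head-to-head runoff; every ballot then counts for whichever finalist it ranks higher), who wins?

C

Round 1 first-place votes: A 0, B 10, C 18, D 0, E 19, F 0. E and C advance.
Runoff: E is ranked above C on 19 ballots, C above E on 28.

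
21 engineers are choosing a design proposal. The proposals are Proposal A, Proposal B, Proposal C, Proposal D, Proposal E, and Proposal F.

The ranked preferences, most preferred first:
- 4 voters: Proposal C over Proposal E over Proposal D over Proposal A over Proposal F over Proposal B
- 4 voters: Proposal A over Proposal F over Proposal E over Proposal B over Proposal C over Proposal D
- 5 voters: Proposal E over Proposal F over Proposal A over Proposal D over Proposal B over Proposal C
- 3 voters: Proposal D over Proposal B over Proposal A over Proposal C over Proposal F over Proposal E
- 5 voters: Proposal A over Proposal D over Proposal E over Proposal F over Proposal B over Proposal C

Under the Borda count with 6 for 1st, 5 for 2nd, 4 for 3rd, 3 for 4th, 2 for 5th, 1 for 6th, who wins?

Proposal A

Proposal A: 4×3 + 4×6 + 5×4 + 3×4 + 5×6 = 98
Proposal B: 4×1 + 4×3 + 5×2 + 3×5 + 5×2 = 51
Proposal C: 4×6 + 4×2 + 5×1 + 3×3 + 5×1 = 51
Proposal D: 4×4 + 4×1 + 5×3 + 3×6 + 5×5 = 78
Proposal E: 4×5 + 4×4 + 5×6 + 3×1 + 5×4 = 89
Proposal F: 4×2 + 4×5 + 5×5 + 3×2 + 5×3 = 74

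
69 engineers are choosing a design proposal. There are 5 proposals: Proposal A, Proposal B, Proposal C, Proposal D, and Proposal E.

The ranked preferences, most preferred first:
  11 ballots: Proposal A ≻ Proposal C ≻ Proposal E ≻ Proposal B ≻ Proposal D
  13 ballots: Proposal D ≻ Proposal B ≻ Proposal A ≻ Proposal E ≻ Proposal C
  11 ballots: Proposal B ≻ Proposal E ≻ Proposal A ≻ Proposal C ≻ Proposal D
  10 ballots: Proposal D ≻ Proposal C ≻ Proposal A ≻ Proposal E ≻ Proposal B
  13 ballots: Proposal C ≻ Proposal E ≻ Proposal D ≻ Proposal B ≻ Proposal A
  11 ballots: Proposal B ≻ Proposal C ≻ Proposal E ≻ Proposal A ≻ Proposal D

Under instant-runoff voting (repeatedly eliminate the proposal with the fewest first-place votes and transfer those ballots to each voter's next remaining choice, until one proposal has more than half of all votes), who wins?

Proposal C

Round 1: Proposal A 11, Proposal B 22, Proposal C 13, Proposal D 23, Proposal E 0. Proposal E eliminated.
Round 2: Proposal A 11, Proposal B 22, Proposal C 13, Proposal D 23. Proposal A eliminated.
Round 3: Proposal B 22, Proposal C 24, Proposal D 23. Proposal B eliminated.
Round 4: Proposal C 46, Proposal D 23. Proposal C has a majority (≥35).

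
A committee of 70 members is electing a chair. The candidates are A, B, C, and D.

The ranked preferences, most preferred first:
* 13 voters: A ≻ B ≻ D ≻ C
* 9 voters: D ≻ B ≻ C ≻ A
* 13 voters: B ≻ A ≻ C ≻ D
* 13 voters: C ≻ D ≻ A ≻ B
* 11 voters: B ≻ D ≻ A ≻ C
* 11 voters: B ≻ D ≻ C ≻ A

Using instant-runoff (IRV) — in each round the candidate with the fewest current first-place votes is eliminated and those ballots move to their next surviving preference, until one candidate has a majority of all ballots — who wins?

B

Round 1: A 13, B 35, C 13, D 9. D eliminated.
Round 2: A 13, B 44, C 13. B has a majority (≥36).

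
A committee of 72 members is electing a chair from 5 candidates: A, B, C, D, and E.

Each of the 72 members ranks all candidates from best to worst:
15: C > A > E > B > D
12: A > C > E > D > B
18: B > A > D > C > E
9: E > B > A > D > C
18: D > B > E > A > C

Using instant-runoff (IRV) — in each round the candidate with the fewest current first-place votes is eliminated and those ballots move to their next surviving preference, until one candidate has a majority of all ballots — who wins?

Round 1: A 12, B 18, C 15, D 18, E 9. E eliminated.
Round 2: A 12, B 27, C 15, D 18. A eliminated.
Round 3: B 27, C 27, D 18. D eliminated.
Round 4: B 45, C 27. B has a majority (≥37).

B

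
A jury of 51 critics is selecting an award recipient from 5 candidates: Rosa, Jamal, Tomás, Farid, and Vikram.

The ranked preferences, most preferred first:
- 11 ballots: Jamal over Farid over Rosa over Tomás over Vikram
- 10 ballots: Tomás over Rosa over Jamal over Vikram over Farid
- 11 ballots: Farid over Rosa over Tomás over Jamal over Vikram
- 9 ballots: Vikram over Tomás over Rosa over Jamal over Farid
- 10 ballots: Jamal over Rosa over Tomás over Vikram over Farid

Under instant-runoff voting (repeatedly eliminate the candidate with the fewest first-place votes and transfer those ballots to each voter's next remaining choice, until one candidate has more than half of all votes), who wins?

Round 1: Rosa 0, Jamal 21, Tomás 10, Farid 11, Vikram 9. Rosa eliminated.
Round 2: Jamal 21, Tomás 10, Farid 11, Vikram 9. Vikram eliminated.
Round 3: Jamal 21, Tomás 19, Farid 11. Farid eliminated.
Round 4: Jamal 21, Tomás 30. Tomás has a majority (≥26).

Tomás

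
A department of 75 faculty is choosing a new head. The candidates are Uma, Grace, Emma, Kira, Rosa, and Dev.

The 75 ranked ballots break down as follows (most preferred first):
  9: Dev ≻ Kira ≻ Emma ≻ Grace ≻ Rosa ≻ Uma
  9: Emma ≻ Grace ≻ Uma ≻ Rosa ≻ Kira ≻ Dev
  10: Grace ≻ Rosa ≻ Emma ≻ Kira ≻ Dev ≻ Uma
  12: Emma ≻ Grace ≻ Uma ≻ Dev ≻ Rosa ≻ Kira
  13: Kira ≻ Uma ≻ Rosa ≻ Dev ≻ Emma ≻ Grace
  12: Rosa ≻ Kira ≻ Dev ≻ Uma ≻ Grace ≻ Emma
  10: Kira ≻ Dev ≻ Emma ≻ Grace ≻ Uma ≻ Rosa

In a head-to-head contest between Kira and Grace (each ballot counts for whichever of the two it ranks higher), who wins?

Kira is ranked above Grace on 44 ballots; Grace above Kira on 31.

Kira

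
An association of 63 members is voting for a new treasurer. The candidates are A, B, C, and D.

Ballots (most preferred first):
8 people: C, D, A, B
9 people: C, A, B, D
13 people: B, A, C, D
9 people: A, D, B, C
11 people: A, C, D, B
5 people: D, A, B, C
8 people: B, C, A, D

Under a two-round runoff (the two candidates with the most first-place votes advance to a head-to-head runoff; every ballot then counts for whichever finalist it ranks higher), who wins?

Round 1 first-place votes: A 20, B 21, C 17, D 5. B and A advance.
Runoff: B is ranked above A on 21 ballots, A above B on 42.

A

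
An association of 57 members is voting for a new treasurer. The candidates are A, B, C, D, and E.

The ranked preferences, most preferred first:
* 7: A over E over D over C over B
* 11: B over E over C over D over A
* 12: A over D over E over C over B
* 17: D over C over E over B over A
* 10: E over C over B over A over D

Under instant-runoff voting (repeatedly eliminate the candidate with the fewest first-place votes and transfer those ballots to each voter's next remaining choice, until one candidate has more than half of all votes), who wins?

B

Round 1: A 19, B 11, C 0, D 17, E 10. C eliminated.
Round 2: A 19, B 11, D 17, E 10. E eliminated.
Round 3: A 19, B 21, D 17. D eliminated.
Round 4: A 19, B 38. B has a majority (≥29).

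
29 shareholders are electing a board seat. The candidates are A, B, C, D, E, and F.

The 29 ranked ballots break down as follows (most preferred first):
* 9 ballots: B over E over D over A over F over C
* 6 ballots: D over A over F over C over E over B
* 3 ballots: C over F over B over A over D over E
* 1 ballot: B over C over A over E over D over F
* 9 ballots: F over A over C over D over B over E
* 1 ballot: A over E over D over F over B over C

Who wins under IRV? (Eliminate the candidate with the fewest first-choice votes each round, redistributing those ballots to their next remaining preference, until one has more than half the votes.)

F

Round 1: A 1, B 10, C 3, D 6, E 0, F 9. E eliminated.
Round 2: A 1, B 10, C 3, D 6, F 9. A eliminated.
Round 3: B 10, C 3, D 7, F 9. C eliminated.
Round 4: B 10, D 7, F 12. D eliminated.
Round 5: B 10, F 19. F has a majority (≥15).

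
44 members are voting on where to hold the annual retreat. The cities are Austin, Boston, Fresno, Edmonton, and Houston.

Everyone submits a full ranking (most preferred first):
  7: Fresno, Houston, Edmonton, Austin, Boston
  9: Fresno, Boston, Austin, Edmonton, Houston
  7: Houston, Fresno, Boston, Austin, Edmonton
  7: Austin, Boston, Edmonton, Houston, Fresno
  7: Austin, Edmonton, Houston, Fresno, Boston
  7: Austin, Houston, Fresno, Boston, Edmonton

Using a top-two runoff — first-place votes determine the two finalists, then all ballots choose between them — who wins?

Fresno

Round 1 first-place votes: Austin 21, Boston 0, Fresno 16, Edmonton 0, Houston 7. Austin and Fresno advance.
Runoff: Austin is ranked above Fresno on 21 ballots, Fresno above Austin on 23.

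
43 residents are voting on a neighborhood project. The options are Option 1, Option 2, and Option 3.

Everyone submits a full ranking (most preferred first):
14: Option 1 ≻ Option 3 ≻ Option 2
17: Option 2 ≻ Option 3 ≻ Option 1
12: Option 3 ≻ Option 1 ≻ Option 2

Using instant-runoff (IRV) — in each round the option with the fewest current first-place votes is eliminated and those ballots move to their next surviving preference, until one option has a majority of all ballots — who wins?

Option 1

Round 1: Option 1 14, Option 2 17, Option 3 12. Option 3 eliminated.
Round 2: Option 1 26, Option 2 17. Option 1 has a majority (≥22).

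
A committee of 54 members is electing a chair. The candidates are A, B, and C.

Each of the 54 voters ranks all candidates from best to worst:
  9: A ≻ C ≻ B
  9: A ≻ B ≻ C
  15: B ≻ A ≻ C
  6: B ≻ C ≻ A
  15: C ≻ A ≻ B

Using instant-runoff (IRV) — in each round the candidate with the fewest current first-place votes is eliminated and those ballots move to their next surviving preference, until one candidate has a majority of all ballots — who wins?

A

Round 1: A 18, B 21, C 15. C eliminated.
Round 2: A 33, B 21. A has a majority (≥28).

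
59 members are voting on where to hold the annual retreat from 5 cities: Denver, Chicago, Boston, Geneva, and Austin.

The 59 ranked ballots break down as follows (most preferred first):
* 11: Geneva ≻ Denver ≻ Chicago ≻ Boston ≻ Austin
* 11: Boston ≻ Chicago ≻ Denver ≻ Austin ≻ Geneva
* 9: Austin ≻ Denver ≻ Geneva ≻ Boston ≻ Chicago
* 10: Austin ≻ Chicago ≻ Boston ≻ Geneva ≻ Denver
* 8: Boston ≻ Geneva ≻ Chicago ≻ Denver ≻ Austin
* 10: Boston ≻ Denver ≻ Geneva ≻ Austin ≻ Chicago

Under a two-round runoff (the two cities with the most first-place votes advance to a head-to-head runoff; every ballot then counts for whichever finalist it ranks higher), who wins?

Round 1 first-place votes: Denver 0, Chicago 0, Boston 29, Geneva 11, Austin 19. Boston and Austin advance.
Runoff: Boston is ranked above Austin on 40 ballots, Austin above Boston on 19.

Boston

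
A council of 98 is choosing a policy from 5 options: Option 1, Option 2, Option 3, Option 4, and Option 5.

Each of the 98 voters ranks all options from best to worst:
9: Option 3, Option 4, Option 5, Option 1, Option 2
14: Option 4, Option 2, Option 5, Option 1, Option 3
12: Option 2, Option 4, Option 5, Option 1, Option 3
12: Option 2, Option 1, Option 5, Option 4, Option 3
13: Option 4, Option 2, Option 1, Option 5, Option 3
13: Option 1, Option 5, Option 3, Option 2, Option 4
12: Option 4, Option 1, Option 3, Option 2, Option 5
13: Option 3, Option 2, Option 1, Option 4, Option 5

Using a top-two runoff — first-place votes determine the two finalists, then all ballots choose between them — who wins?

Option 2

Round 1 first-place votes: Option 1 13, Option 2 24, Option 3 22, Option 4 39, Option 5 0. Option 4 and Option 2 advance.
Runoff: Option 4 is ranked above Option 2 on 48 ballots, Option 2 above Option 4 on 50.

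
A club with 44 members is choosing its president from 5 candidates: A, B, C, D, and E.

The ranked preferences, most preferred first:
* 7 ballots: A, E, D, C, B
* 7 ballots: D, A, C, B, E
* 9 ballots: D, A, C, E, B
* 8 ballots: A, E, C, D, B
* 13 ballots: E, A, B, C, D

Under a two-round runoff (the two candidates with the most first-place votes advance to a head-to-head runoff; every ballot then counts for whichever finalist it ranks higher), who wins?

A

Round 1 first-place votes: A 15, B 0, C 0, D 16, E 13. D and A advance.
Runoff: D is ranked above A on 16 ballots, A above D on 28.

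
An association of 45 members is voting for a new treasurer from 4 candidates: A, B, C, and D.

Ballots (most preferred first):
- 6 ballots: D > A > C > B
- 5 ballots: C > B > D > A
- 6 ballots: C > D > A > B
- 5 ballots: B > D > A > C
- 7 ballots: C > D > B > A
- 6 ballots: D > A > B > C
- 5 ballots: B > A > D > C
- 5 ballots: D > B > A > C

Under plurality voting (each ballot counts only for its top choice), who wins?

C

First-place votes: A 0, B 10, C 18, D 17.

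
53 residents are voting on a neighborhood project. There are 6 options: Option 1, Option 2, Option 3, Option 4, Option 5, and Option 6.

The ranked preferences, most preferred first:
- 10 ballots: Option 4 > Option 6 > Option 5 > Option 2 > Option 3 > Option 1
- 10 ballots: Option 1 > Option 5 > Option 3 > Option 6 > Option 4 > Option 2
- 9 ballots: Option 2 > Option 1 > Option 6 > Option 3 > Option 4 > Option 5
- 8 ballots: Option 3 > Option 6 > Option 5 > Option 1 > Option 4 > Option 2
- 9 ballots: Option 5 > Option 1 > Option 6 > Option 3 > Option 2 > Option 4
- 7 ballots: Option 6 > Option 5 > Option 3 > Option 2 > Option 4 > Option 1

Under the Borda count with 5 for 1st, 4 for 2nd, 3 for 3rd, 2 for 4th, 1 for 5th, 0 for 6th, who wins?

Option 6

Option 1: 10×0 + 10×5 + 9×4 + 8×2 + 9×4 + 7×0 = 138
Option 2: 10×2 + 10×0 + 9×5 + 8×0 + 9×1 + 7×2 = 88
Option 3: 10×1 + 10×3 + 9×2 + 8×5 + 9×2 + 7×3 = 137
Option 4: 10×5 + 10×1 + 9×1 + 8×1 + 9×0 + 7×1 = 84
Option 5: 10×3 + 10×4 + 9×0 + 8×3 + 9×5 + 7×4 = 167
Option 6: 10×4 + 10×2 + 9×3 + 8×4 + 9×3 + 7×5 = 181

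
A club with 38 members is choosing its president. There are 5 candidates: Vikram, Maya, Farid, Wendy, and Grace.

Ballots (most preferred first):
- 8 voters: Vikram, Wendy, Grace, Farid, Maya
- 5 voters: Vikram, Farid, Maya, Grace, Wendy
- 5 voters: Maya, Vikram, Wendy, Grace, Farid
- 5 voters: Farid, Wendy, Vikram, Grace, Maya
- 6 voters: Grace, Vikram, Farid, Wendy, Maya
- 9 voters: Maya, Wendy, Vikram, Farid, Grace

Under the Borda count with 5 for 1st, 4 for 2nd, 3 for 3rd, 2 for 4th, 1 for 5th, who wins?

Vikram: 8×5 + 5×5 + 5×4 + 5×3 + 6×4 + 9×3 = 151
Maya: 8×1 + 5×3 + 5×5 + 5×1 + 6×1 + 9×5 = 104
Farid: 8×2 + 5×4 + 5×1 + 5×5 + 6×3 + 9×2 = 102
Wendy: 8×4 + 5×1 + 5×3 + 5×4 + 6×2 + 9×4 = 120
Grace: 8×3 + 5×2 + 5×2 + 5×2 + 6×5 + 9×1 = 93

Vikram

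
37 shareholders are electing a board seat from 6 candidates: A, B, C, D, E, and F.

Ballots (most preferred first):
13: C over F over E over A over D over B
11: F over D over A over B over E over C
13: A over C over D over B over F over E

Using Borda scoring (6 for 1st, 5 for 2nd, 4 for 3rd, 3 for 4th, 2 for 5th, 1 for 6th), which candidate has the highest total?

A: 13×3 + 11×4 + 13×6 = 161
B: 13×1 + 11×3 + 13×3 = 85
C: 13×6 + 11×1 + 13×5 = 154
D: 13×2 + 11×5 + 13×4 = 133
E: 13×4 + 11×2 + 13×1 = 87
F: 13×5 + 11×6 + 13×2 = 157

A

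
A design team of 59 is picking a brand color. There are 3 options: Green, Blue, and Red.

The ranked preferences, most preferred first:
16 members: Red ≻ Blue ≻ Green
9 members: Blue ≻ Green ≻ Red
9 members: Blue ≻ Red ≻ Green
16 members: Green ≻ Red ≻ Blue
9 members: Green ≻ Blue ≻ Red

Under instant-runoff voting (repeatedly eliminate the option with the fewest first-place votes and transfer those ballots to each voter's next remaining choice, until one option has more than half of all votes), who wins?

Round 1: Green 25, Blue 18, Red 16. Red eliminated.
Round 2: Green 25, Blue 34. Blue has a majority (≥30).

Blue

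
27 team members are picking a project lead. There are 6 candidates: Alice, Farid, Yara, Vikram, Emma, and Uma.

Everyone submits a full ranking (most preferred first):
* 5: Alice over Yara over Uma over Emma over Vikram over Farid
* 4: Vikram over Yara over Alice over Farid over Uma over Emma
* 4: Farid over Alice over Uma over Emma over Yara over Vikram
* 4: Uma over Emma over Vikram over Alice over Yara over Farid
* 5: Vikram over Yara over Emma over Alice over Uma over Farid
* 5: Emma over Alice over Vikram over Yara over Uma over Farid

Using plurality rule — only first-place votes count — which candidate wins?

Vikram

First-place votes: Alice 5, Farid 4, Yara 0, Vikram 9, Emma 5, Uma 4.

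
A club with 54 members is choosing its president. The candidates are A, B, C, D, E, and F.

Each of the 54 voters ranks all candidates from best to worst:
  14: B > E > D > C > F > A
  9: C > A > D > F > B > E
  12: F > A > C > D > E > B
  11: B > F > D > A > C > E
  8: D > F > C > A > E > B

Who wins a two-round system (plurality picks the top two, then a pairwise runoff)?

F

Round 1 first-place votes: A 0, B 25, C 9, D 8, E 0, F 12. B and F advance.
Runoff: B is ranked above F on 25 ballots, F above B on 29.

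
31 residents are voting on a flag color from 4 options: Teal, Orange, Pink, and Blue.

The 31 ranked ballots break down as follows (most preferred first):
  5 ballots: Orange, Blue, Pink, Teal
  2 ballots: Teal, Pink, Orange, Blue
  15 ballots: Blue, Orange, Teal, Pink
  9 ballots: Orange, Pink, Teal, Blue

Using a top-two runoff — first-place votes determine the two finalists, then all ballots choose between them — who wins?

Orange

Round 1 first-place votes: Teal 2, Orange 14, Pink 0, Blue 15. Blue and Orange advance.
Runoff: Blue is ranked above Orange on 15 ballots, Orange above Blue on 16.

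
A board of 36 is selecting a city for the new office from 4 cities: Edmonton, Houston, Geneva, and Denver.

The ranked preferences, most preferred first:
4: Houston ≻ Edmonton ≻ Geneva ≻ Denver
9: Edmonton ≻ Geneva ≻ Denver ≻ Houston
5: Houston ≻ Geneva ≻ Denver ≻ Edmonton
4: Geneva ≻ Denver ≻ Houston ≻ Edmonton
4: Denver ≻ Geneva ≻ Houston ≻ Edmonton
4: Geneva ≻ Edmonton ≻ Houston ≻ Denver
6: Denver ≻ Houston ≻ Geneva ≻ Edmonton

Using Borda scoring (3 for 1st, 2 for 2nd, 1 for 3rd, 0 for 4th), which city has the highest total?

Geneva

Edmonton: 4×2 + 9×3 + 5×0 + 4×0 + 4×0 + 4×2 + 6×0 = 43
Houston: 4×3 + 9×0 + 5×3 + 4×1 + 4×1 + 4×1 + 6×2 = 51
Geneva: 4×1 + 9×2 + 5×2 + 4×3 + 4×2 + 4×3 + 6×1 = 70
Denver: 4×0 + 9×1 + 5×1 + 4×2 + 4×3 + 4×0 + 6×3 = 52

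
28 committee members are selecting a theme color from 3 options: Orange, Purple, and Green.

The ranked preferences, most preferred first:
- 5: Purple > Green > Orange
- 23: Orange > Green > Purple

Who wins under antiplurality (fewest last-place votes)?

Last-place votes: Orange 5, Purple 23, Green 0.

Green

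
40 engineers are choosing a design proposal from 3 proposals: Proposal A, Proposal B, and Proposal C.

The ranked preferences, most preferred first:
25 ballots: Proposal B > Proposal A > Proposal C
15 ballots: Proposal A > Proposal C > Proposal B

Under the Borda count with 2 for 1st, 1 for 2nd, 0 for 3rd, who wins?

Proposal A: 25×1 + 15×2 = 55
Proposal B: 25×2 + 15×0 = 50
Proposal C: 25×0 + 15×1 = 15

Proposal A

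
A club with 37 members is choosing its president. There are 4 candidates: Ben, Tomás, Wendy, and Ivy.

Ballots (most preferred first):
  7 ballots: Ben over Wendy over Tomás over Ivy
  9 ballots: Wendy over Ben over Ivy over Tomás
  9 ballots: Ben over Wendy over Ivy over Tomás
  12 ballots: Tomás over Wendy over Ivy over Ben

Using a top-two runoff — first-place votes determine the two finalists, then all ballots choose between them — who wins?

Ben

Round 1 first-place votes: Ben 16, Tomás 12, Wendy 9, Ivy 0. Ben and Tomás advance.
Runoff: Ben is ranked above Tomás on 25 ballots, Tomás above Ben on 12.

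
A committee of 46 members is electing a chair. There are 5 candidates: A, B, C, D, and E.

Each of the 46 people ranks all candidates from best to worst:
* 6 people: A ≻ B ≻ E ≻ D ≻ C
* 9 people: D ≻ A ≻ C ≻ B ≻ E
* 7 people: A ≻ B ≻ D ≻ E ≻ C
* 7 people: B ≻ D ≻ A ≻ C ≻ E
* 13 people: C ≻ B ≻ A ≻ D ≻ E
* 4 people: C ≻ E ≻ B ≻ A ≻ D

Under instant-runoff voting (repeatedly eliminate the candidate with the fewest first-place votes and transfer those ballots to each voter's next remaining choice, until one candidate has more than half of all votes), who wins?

D

Round 1: A 13, B 7, C 17, D 9, E 0. E eliminated.
Round 2: A 13, B 7, C 17, D 9. B eliminated.
Round 3: A 13, C 17, D 16. A eliminated.
Round 4: C 17, D 29. D has a majority (≥24).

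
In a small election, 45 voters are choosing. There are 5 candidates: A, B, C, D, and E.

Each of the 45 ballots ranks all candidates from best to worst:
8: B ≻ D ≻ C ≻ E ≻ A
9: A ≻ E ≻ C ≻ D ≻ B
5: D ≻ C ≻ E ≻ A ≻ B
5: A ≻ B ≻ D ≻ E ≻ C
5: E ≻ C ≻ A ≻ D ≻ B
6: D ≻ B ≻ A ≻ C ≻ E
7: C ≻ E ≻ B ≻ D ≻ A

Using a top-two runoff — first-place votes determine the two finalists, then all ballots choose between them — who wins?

D

Round 1 first-place votes: A 14, B 8, C 7, D 11, E 5. A and D advance.
Runoff: A is ranked above D on 19 ballots, D above A on 26.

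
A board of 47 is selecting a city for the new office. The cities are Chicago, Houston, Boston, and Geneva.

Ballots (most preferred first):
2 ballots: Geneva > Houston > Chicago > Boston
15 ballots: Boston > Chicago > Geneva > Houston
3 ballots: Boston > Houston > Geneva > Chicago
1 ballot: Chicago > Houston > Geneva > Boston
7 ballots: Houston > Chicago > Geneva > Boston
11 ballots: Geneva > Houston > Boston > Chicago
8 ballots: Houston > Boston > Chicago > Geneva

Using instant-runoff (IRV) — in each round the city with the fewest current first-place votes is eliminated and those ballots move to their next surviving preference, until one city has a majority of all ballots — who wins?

Round 1: Chicago 1, Houston 15, Boston 18, Geneva 13. Chicago eliminated.
Round 2: Houston 16, Boston 18, Geneva 13. Geneva eliminated.
Round 3: Houston 29, Boston 18. Houston has a majority (≥24).

Houston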